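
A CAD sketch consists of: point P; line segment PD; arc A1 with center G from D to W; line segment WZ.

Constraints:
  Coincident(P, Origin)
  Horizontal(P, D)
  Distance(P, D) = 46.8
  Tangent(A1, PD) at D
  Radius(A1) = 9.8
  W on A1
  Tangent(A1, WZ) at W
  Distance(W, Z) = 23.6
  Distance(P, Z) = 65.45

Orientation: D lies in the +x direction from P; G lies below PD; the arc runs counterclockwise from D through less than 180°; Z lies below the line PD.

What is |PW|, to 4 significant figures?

43.10

P is at the origin; PD is horizontal with |PD| = 46.8 and D on the +x side, so D = (46.80, 0.000). A1 meets PD tangentially, so GD is at right angles to PD, so G = D + (0, -9.8) = (46.80, -9.800). Since GW ⟂ WZ (tangency), |GZ| = √(9.8² + 23.6²) = 25.55 regardless of where W sits on A1. So Z lies on both circle(P, 65.45) and circle(G, 25.55); the below-PD intersection is Z = (56.19, -33.57). W is the foot of the tangent from Z: W = (39.76, -16.62).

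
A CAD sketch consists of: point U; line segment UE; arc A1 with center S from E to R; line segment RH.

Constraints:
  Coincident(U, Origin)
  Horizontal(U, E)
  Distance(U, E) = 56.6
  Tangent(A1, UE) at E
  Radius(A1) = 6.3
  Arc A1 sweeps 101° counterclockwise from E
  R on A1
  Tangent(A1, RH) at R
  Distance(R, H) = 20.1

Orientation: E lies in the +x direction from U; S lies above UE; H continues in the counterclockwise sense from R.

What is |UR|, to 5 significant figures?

63.231

U is at the origin; U and E share the same y with |UE| = 56.6 and E on the +x side, so E = (56.600, 0.0000). Since A1 is tangent to UE there, SE ⟂ UE, so S = E + (0, 6.3) = (56.600, 6.3000). On A1, E sits at bearing -90° from S; a 101° counterclockwise sweep puts R at bearing 11°, so R = S + 6.3·(cos 11°, sin 11°) = (62.784, 7.5021). Then |UR| = |R − U| = 63.231.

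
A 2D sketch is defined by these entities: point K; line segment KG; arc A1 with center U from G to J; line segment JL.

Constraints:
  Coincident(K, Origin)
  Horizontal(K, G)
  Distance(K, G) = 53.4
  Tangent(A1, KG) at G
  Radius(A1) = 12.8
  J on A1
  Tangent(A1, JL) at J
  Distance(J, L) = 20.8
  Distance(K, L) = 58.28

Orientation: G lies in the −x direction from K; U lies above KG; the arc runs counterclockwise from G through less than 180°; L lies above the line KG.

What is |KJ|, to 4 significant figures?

43.89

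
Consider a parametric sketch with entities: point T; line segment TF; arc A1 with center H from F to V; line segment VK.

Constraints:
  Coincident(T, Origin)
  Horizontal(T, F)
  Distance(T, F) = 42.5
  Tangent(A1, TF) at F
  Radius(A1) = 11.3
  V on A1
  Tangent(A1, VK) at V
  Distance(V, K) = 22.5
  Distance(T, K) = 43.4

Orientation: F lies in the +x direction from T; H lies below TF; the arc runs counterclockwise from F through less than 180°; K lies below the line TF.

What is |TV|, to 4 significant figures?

32.85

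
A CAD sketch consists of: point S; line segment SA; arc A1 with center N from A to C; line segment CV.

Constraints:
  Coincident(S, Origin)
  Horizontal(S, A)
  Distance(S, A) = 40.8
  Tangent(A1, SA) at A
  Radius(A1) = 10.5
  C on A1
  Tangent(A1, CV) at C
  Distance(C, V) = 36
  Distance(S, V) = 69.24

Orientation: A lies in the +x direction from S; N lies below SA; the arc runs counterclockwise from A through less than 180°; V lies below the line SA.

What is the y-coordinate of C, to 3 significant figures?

-16.1

S is at the origin; SA is horizontal with |SA| = 40.8 and A on the +x side, so A = (40.8, 0.00). Tangency of A1 to SA means the radius NA is perpendicular to SA, so N = A + (0, -10.5) = (40.8, -10.5). Since NC ⟂ CV (tangency), |NV| = √(10.5² + 36.0²) = 37.5 regardless of where C sits on A1. So V lies on both circle(S, 69.24) and circle(N, 37.5); the below-SA intersection is V = (51.3, -46.5). C is the foot of the tangent from V: C = (31.9, -16.1).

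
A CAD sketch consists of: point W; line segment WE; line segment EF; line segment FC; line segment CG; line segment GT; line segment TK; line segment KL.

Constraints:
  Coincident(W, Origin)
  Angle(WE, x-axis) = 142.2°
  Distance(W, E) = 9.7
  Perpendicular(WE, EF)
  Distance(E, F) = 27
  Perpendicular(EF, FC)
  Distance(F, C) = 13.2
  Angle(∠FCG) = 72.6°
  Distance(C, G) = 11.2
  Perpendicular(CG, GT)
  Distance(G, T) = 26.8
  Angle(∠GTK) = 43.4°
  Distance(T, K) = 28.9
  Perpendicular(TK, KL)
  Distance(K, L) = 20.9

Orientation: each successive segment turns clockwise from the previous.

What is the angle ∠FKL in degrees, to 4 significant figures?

71.73°

W is at the origin; WE runs at 142.2° with length 9.7, so E = (-7.665, 5.945). WE ⟂ EF, so EF runs at 52.20°; with |EF| = 27.0, F = (8.884, 27.28). EF ⟂ FC, so FC runs at -37.80°; with |FC| = 13.2, C = (19.31, 19.19). ∠FCG = 72.6° gives CG at -145.2° from the x-axis; with |CG| = 11.2, G = (10.12, 12.80). CG ⟂ GT, so GT runs at 124.8°; with |GT| = 26.8, T = (-5.178, 34.80). ∠GTK = 43.4° gives TK at -11.80° from the x-axis; with |TK| = 28.9, K = (23.11, 28.89). TK is perpendicular to KL, so KL runs at -101.8°; with |KL| = 20.9, L = (18.84, 8.436). Then cos ∠FKL = KF·KL / (|KF||KL|), giving 71.73°.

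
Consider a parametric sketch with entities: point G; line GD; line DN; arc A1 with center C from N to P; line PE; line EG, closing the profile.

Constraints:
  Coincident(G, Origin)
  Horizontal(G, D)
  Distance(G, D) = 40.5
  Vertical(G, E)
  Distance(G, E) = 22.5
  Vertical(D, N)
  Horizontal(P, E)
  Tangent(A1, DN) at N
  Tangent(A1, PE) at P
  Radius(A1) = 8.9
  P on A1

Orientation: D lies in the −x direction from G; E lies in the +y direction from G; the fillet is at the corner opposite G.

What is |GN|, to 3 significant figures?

42.7

The virtual corner opposite G is at (-40.5, 22.5). Since A1 is tangent to DN there, CN ⟂ DN and A1 meets PE tangentially, so CP is at right angles to PE, with radius 8.9, so the center C sits 8.9 in from both sides at C = (-31.6, 13.6). That places the tangent points at N = (-40.5, 13.6) on DN and P = (-31.6, 22.5) on PE. Then |GN| = |N − G| = 42.7.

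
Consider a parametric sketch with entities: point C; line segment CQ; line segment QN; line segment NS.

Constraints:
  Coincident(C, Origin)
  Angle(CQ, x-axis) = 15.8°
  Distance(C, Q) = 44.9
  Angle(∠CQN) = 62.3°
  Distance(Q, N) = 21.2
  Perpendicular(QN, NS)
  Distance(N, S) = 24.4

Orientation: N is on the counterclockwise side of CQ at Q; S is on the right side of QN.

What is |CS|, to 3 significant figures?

64.2

C is at the origin; CQ runs at 15.8° with length 44.9, so Q = 44.9·(cos 15.8°, sin 15.8°) = (43.2, 12.2). ∠CQN = 62.3°, so QN runs at 15.8° + (180° − 62.3°) = 134° from the x-axis; with |QN| = 21.2, N = Q + 21.2·(cos 134°, sin 134°) = (28.6, 27.6). The perpendicularity gives NS at right angles to QN; with |NS| = 24.4 on the right of QN, S = N + 24.4·(0.725, 0.688) = (46.3, 44.4). Then |CS| = |S − C| = 64.2.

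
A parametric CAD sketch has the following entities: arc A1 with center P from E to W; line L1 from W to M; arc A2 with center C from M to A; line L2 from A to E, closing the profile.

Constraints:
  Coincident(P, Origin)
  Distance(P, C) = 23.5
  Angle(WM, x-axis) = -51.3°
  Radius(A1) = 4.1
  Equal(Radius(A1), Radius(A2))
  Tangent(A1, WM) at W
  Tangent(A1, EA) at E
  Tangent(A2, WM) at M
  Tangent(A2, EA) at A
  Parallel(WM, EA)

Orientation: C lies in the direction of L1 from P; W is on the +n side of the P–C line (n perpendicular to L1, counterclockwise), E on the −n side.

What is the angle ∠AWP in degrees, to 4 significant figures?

70.76°

The slot axis is L1's direction at -51.3°, so u = (cos -51.3°, sin -51.3°) = (0.6252, -0.7804) and n = (−sin -51.3°, cos -51.3°) = (0.7804, 0.6252). P is at the origin and C lies 23.5 along u from P, so C = 23.5·u = (14.69, -18.34). Tangency of A1 to both parallel lines with radius 4.1 puts W and E at P ± 4.1·n: W = (3.200, 2.563), E = (-3.200, -2.563). Equal radii place M and A the same way about C: M = C + 4.1·n = (17.89, -15.78), A = C − 4.1·n = (11.49, -20.90). Then cos ∠AWP = WA·WP / (|WA||WP|), giving 70.76°.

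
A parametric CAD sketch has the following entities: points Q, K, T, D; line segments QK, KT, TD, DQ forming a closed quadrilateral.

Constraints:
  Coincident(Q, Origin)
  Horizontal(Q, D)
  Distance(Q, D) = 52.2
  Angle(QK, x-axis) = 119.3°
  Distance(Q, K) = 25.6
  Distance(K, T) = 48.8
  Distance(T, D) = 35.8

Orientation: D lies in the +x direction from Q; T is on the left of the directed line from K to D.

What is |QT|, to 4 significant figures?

47.44

Q is at the origin; QD is horizontal with |QD| = 52.2 and D in +x, so D = (52.2, 0). QK runs at 119.3° with |QK| = 25.6, so K = (-12.53, 22.32). T is determined by |KT| = 48.8 and |TD| = 35.8 together: it lies at the intersection of circle(K, 48.8) and circle(D, 35.8). With |KD| = 68.47, the foot of the radical line on KD is 42.27 from K and the perpendicular offset is √(48.8² − 42.27²) = 24.39. Taking the left-of-KD solution: T = (35.38, 31.60).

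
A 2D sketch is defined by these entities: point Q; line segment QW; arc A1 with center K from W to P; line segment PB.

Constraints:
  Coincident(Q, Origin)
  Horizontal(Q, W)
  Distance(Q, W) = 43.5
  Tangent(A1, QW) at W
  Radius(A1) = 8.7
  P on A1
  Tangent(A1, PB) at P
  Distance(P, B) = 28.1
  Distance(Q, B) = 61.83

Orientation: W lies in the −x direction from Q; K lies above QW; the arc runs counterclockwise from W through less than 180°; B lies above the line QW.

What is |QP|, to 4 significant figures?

38.05

Checks: |KP| = 8.700 ✓; ∠(KP, PB) = 90.00° ✓; |PB| = 28.10 ✓; |QB| = 61.83 ✓.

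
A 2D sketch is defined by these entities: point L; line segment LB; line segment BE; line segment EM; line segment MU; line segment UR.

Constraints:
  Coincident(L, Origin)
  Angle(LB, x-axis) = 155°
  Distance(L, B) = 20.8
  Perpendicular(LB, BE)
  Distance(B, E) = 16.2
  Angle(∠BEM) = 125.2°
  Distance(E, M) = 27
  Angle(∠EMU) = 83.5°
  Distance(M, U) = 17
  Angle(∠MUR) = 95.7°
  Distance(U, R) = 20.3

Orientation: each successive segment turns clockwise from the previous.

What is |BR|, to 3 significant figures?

14.5

L is at the origin; LB runs at 155.0° with length 20.8, so B = (-18.9, 8.79). The perpendicularity gives BE at right angles to LB, so BE runs at 65.0°; with |BE| = 16.2, E = (-12.0, 23.5). ∠BEM = 125.2° gives EM at 10.2° from the x-axis; with |EM| = 27.0, M = (14.6, 28.3). ∠EMU = 83.5° gives MU at -86.3° from the x-axis; with |MU| = 17.0, U = (15.7, 11.3). ∠MUR = 95.7° gives UR at -171° from the x-axis; with |UR| = 20.3, R = (-4.36, 7.97). Then |BR| = |R − B| = 14.5.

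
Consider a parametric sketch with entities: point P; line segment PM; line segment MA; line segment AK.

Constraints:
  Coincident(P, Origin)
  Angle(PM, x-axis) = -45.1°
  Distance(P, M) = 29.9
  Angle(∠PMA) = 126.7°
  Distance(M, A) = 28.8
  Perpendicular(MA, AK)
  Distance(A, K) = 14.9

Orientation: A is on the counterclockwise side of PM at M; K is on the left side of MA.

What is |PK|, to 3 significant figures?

47.5

P is at the origin; PM runs at -45.1° with length 29.9, so M = 29.9·(cos -45.1°, sin -45.1°) = (21.1, -21.2). ∠PMA = 126.7°, so MA runs at -45.1° + (180° − 126.7°) = 8.20° from the x-axis; with |MA| = 28.8, A = M + 28.8·(cos 8.20°, sin 8.20°) = (49.6, -17.1). The perpendicularity gives AK at right angles to MA; with |AK| = 14.9 on the left of MA, K = A + 14.9·(-0.143, 0.990) = (47.5, -2.32). Then |PK| = |K − P| = 47.5.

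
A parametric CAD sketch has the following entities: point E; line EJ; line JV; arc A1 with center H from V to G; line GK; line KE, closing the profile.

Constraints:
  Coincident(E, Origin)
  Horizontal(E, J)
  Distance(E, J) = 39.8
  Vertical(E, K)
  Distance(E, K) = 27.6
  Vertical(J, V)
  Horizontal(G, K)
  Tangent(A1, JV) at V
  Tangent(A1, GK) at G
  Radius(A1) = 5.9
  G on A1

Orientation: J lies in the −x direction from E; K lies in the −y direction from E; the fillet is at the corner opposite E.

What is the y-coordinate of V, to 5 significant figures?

-21.700

E is at the origin; EJ is horizontal with |EJ| = 39.8 and J on the −x side, so J = (-39.800, 0.0000). EK is vertical with |EK| = 27.6 and K on the −y side, so K = (0.0000, -27.600). The virtual corner opposite E is at (-39.800, -27.600). Tangency of A1 to JV means the radius HV is perpendicular to JV and since A1 is tangent to GK there, HG ⟂ GK, with radius 5.9, so the center H sits 5.9 in from both sides at H = (-33.900, -21.700). That places the tangent points at V = (-39.800, -21.700) on JV and G = (-33.900, -27.600) on GK. So V.y = -21.700.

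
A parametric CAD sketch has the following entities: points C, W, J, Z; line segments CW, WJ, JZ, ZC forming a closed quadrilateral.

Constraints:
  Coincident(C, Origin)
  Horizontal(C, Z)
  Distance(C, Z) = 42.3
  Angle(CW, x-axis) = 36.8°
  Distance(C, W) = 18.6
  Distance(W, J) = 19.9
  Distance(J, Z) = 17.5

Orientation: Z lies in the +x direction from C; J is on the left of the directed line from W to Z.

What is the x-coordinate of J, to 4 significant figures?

34.30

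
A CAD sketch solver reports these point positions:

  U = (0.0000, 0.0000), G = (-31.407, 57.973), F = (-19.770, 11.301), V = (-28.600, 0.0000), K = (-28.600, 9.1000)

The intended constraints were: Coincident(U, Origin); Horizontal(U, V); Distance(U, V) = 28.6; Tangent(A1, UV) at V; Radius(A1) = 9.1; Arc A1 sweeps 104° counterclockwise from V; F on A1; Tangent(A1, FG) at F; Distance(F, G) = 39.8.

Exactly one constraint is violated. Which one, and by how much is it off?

Distance(F, G) = 39.8 — off by 8.30.

U = (0.00, 0.00) ✓; U.y = 0.00, V.y = 0.00 ✓; |UV| = 28.60 ✓; ∠(KV, VU) = 90.00° ✓; |KV| = 9.100 ✓; bearing(K→F) − bearing(K→V) = 104.0° ✓; |KF| = 9.100 ✓; ∠(KF, FG) = 90.00° ✓; |FG| = 48.10 ✗.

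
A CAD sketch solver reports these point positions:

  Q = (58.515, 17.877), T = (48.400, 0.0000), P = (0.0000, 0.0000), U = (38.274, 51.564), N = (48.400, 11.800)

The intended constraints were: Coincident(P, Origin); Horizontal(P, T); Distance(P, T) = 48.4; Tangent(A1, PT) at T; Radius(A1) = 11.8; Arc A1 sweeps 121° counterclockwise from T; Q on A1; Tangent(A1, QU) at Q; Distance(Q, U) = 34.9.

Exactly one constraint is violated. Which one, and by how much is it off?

Distance(Q, U) = 34.9 — off by 4.40.

P = (0.00, 0.00) ✓; P.y = 0.00, T.y = 0.00 ✓; |PT| = 48.40 ✓; ∠(NT, TP) = 90.00° ✓; |NT| = 11.80 ✓; bearing(N→Q) − bearing(N→T) = 121.0° ✓; |NQ| = 11.80 ✓; ∠(NQ, QU) = 90.00° ✓; |QU| = 39.30 ✗.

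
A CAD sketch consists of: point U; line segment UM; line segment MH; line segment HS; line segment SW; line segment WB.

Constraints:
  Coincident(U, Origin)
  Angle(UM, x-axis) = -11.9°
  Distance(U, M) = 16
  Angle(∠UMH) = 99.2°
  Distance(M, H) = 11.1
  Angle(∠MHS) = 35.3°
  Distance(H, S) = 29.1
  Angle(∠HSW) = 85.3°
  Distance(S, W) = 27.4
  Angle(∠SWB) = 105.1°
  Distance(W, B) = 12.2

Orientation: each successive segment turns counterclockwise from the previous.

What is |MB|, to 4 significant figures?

23.81

∠HSW = 85.3° gives SW at -51.70° from the x-axis; with |SW| = 27.4, W = (12.40, -30.55). ∠SWB = 105.1° gives WB at 23.20° from the x-axis; with |WB| = 12.2, B = (23.61, -25.74). Then |MB| = |B − M| = 23.81.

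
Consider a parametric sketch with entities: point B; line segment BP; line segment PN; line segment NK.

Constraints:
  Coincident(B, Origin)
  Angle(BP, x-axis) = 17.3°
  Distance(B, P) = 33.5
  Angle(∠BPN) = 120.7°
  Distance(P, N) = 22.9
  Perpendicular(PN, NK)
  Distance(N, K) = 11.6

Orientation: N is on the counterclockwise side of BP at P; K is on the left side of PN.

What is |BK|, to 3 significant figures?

43.5

∠BPN = 120.7°, so PN runs at 17.3° + (180° − 120.7°) = 76.6° from the x-axis; with |PN| = 22.9, N = P + 22.9·(cos 76.6°, sin 76.6°) = (37.3, 32.2). The perpendicularity gives NK at right angles to PN; with |NK| = 11.6 on the left of PN, K = N + 11.6·(-0.973, 0.232) = (26.0, 34.9). Then |BK| = |K − B| = 43.5.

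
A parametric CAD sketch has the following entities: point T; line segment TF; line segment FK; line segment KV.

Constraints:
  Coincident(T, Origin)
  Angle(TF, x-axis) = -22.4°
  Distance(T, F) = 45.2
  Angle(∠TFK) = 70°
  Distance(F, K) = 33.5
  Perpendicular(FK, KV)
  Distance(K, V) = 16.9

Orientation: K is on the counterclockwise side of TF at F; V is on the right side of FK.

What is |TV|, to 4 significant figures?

62.05

T is at the origin; TF runs at -22.4° with length 45.2, so F = 45.2·(cos -22.4°, sin -22.4°) = (41.79, -17.22). ∠TFK = 70.0°, so FK runs at -22.4° + (180° − 70.0°) = 87.60° from the x-axis; with |FK| = 33.5, K = F + 33.5·(cos 87.60°, sin 87.60°) = (43.19, 16.25). FK is perpendicular to KV; with |KV| = 16.9 on the right of FK, V = K + 16.9·(0.9991, -0.04188) = (60.08, 15.54). Then |TV| = |V − T| = 62.05.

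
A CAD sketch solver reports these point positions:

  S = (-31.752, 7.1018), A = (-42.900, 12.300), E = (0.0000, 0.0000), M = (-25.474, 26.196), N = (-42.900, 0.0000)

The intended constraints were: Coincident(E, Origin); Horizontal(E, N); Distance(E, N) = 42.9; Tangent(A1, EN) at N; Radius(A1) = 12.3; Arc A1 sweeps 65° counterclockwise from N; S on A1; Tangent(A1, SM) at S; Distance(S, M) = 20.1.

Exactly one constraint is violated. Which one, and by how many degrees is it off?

Tangent(A1, SM) at S — off by 6.80°.

E = (0.00, 0.00) ✓; E.y = 0.00, N.y = 0.00 ✓; |EN| = 42.90 ✓; ∠(AN, NE) = 90.00° ✓; |AN| = 12.30 ✓; bearing(A→S) − bearing(A→N) = 65.00° ✓; |AS| = 12.30 ✓; ∠(AS, SM) = 83.20° ✗; |SM| = 20.10 ✓.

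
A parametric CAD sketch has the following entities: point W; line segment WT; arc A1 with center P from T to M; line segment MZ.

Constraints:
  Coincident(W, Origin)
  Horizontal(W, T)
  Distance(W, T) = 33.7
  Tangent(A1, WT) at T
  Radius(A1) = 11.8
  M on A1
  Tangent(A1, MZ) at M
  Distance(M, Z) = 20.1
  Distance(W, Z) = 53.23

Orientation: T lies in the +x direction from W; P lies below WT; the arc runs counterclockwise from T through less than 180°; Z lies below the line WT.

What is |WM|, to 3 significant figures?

33.1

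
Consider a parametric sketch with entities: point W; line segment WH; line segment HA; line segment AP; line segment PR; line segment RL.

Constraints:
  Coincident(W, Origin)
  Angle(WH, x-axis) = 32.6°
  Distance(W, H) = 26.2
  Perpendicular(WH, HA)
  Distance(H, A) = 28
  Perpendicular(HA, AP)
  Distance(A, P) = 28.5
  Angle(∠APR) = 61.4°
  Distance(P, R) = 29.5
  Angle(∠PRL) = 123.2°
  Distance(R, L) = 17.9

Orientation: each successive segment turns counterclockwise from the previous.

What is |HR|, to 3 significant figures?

14.5

W is at the origin; WH runs at 32.6° with length 26.2, so H = (22.1, 14.1). The perpendicularity gives HA at right angles to WH, so HA runs at 123°; with |HA| = 28.0, A = (6.99, 37.7). The perpendicularity gives AP at right angles to HA, so AP runs at -147°; with |AP| = 28.5, P = (-17.0, 22.3). ∠APR = 61.4° gives PR at -28.8° from the x-axis; with |PR| = 29.5, R = (8.83, 8.14). Then |HR| = |R − H| = 14.5.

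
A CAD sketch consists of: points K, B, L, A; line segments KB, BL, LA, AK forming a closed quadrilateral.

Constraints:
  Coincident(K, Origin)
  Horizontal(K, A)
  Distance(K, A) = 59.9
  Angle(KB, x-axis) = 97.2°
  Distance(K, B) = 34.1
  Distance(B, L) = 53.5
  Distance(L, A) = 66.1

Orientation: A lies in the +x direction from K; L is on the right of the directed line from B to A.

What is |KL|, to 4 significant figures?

19.92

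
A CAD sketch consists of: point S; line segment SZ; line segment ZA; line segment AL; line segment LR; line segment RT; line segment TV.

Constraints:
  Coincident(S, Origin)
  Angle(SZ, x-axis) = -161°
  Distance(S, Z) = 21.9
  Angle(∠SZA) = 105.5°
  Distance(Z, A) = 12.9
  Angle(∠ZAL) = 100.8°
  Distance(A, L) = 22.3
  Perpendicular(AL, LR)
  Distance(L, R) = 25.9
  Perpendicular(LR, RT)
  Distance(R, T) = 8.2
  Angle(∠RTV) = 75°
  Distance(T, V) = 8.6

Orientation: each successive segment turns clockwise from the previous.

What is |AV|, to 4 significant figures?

24.00

S is at the origin; SZ runs at -161.0° with length 21.9, so Z = (-20.71, -7.130). ∠SZA = 105.5° gives ZA at 124.5° from the x-axis; with |ZA| = 12.9, A = (-28.01, 3.501). ∠ZAL = 100.8° gives AL at 45.30° from the x-axis; with |AL| = 22.3, L = (-12.33, 19.35). The perpendicularity gives LR at right angles to AL, so LR runs at -44.70°; with |LR| = 25.9, R = (6.082, 1.134). The perpendicularity gives RT at right angles to LR, so RT runs at -134.7°; with |RT| = 8.2, T = (0.3141, -4.694). ∠RTV = 75.0° gives TV at 120.3° from the x-axis; with |TV| = 8.6, V = (-4.025, 2.731). Then |AV| = |V − A| = 24.00.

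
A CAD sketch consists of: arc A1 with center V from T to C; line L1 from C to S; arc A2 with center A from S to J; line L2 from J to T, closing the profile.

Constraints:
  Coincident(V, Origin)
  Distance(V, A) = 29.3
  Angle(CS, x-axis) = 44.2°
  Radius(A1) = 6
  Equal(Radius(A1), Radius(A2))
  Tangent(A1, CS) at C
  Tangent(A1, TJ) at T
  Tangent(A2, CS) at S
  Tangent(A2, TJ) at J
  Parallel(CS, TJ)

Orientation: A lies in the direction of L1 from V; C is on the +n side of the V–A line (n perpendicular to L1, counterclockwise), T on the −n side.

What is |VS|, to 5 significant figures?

29.908

The slot axis is L1's direction at 44.2°, so u = (cos 44.2°, sin 44.2°) = (0.71691, 0.69717) and n = (−sin 44.2°, cos 44.2°) = (-0.69717, 0.71691). V is at the origin and A lies 29.3 along u from V, so A = 29.3·u = (21.005, 20.427). Tangency of A1 to both parallel lines with radius 6.0 puts C and T at V ± 6.0·n: C = (-4.1830, 4.3015), T = (4.1830, -4.3015). Equal radii place S and J the same way about A: S = A + 6.0·n = (16.822, 24.728), J = A − 6.0·n = (25.188, 16.125). Then |VS| = |S − V| = 29.908.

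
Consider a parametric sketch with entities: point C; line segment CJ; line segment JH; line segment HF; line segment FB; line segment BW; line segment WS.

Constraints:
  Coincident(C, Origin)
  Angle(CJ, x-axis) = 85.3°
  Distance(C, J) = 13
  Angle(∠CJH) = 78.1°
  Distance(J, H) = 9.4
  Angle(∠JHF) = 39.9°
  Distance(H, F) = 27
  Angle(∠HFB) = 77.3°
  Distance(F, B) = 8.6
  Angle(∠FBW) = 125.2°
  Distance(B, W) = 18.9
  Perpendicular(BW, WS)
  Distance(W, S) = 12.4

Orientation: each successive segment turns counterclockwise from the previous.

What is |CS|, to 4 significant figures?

14.17

C is at the origin; CJ runs at 85.3° with length 13.0, so J = (1.065, 12.96). ∠CJH = 78.1° gives JH at -172.8° from the x-axis; with |JH| = 9.4, H = (-8.261, 11.78). ∠JHF = 39.9° gives HF at -32.70° from the x-axis; with |HF| = 27.0, F = (14.46, -2.808). ∠HFB = 77.3° gives FB at 70.00° from the x-axis; with |FB| = 8.6, B = (17.40, 5.273). ∠FBW = 125.2° gives BW at 124.8° from the x-axis; with |BW| = 18.9, W = (6.615, 20.79). The perpendicularity gives WS at right angles to BW, so WS runs at -145.2°; with |WS| = 12.4, S = (-3.567, 13.72). Then |CS| = |S − C| = 14.17.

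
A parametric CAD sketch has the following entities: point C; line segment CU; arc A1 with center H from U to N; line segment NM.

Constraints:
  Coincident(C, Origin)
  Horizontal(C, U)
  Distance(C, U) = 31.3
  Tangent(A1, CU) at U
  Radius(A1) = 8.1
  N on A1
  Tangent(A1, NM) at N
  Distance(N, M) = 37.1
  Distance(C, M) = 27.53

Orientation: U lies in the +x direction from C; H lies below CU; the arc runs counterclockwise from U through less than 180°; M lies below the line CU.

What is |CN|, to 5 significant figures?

25.864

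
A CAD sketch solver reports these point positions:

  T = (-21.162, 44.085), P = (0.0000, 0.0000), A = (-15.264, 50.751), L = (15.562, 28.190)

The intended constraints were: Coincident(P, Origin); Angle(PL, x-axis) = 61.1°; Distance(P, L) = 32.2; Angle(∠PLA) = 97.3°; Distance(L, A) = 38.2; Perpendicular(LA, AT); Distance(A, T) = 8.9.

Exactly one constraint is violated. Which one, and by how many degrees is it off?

Perpendicular(LA, AT) — off by 5.30°.

P = (0.00, 0.00) ✓; PL at 61.10° ✓; |PL| = 32.20 ✓; ∠PLA = 97.30° ✓; |LA| = 38.20 ✓; ∠(LA, AT) = 84.70° ✗; |AT| = 8.901 ✓.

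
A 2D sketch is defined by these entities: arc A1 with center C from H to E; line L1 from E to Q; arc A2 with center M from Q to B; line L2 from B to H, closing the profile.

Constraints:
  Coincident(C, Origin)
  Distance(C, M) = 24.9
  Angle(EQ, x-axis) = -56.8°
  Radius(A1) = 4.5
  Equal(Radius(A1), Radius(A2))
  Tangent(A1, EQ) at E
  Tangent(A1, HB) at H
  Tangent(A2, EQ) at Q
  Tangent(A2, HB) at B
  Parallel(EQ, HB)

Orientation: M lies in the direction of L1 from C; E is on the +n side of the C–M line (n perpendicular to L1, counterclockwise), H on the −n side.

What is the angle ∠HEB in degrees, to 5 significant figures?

70.128°

Tangency of A1 to both parallel lines with radius 4.5 puts E and H at C ± 4.5·n: E = (3.7654, 2.4640), H = (-3.7654, -2.4640). Equal radii place Q and B the same way about M: Q = M + 4.5·n = (17.400, -18.371), B = M − 4.5·n = (9.8689, -23.299). Then cos ∠HEB = EH·EB / (|EH||EB|), giving 70.128°.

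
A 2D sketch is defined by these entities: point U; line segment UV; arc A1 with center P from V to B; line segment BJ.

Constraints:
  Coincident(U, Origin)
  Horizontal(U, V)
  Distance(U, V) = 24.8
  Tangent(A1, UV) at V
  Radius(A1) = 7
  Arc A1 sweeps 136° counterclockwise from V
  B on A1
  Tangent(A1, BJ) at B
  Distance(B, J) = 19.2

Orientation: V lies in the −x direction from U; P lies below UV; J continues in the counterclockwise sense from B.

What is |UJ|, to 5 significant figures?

29.917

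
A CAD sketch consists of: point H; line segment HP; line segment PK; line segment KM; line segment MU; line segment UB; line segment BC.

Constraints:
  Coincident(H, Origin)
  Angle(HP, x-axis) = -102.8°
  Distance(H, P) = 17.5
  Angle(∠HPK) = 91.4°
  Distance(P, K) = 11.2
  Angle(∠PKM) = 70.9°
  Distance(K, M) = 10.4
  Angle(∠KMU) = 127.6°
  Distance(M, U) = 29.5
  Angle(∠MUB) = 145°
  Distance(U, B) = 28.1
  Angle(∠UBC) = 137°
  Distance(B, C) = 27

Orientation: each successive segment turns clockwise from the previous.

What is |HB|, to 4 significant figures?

47.12

H is at the origin; HP runs at -102.8° with length 17.5, so P = (-3.877, -17.07). ∠HPK = 91.4° gives PK at 168.6° from the x-axis; with |PK| = 11.2, K = (-14.86, -14.85). ∠PKM = 70.9° gives KM at 59.50° from the x-axis; with |KM| = 10.4, M = (-9.578, -5.890). ∠KMU = 127.6° gives MU at 7.100° from the x-axis; with |MU| = 29.5, U = (19.70, -2.244). ∠MUB = 145.0° gives UB at -27.90° from the x-axis; with |UB| = 28.1, B = (44.53, -15.39). Then |HB| = |B − H| = 47.12.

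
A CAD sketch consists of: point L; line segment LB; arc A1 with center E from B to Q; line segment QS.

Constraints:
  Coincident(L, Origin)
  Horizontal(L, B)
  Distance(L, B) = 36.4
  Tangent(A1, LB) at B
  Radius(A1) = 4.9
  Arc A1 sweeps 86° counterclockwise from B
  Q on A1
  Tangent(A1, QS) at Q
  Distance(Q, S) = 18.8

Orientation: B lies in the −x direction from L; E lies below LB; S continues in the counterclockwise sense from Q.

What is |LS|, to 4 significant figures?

48.56

L is at the origin; L and B share the same y with |LB| = 36.4 and B on the −x side, so B = (-36.40, 0.000). A1 meets LB tangentially, so EB is at right angles to LB, so E = B + (0, -4.9) = (-36.40, -4.900). On A1, B sits at bearing 90° from E; an 86° counterclockwise sweep puts Q at bearing 176°, so Q = E + 4.9·(cos 176°, sin 176°) = (-41.29, -4.558). The tangent condition forces EQ to be normal to QS, so QS runs along (−sin 176°, cos 176°); with |QS| = 18.8, S = (-42.60, -23.31). Then |LS| = |S − L| = 48.56.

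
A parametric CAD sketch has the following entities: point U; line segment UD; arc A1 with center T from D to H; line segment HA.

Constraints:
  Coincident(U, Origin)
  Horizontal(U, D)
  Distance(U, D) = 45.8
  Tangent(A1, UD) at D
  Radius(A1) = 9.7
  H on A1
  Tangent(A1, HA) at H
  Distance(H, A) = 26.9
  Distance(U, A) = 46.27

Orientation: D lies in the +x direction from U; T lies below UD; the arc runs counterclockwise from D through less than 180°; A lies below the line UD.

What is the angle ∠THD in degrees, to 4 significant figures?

50.53°

Checks: U.y = 0.00, D.y = 0.00 ✓; ∠(TD, DU) = 90.00° ✓; |TD| = 9.700 ✓; |TH| = 9.700 ✓; ∠(TH, HA) = 90.00° ✓; |HA| = 26.90 ✓; |UA| = 46.27 ✓.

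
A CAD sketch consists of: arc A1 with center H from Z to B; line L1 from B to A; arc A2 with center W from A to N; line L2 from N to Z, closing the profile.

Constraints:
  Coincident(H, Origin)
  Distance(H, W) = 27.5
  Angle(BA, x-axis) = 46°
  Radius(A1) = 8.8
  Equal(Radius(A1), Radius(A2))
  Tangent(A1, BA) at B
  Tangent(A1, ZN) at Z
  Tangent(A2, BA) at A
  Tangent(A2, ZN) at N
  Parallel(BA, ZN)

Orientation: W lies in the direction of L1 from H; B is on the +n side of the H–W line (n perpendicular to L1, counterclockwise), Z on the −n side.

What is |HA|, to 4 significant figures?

28.87

The slot axis is L1's direction at 46.0°, so u = (cos 46.0°, sin 46.0°) = (0.6947, 0.7193) and n = (−sin 46.0°, cos 46.0°) = (-0.7193, 0.6947). H is at the origin and W lies 27.5 along u from H, so W = 27.5·u = (19.10, 19.78). Tangency of A1 to both parallel lines with radius 8.8 puts B and Z at H ± 8.8·n: B = (-6.330, 6.113), Z = (6.330, -6.113). Equal radii place A and N the same way about W: A = W + 8.8·n = (12.77, 25.89), N = W − 8.8·n = (25.43, 13.67). Then |HA| = |A − H| = 28.87.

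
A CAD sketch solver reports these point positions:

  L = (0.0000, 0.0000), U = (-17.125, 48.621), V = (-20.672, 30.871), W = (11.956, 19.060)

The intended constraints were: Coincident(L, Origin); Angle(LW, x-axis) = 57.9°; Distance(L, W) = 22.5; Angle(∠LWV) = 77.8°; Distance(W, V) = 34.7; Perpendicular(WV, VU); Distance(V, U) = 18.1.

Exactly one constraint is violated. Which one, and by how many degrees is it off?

Perpendicular(WV, VU) — off by 8.60°.

L = (0.00, 0.00) ✓; LW at 57.90° ✓; |LW| = 22.50 ✓; ∠LWV = 77.80° ✓; |WV| = 34.70 ✓; ∠(WV, VU) = 81.40° ✗; |VU| = 18.10 ✓.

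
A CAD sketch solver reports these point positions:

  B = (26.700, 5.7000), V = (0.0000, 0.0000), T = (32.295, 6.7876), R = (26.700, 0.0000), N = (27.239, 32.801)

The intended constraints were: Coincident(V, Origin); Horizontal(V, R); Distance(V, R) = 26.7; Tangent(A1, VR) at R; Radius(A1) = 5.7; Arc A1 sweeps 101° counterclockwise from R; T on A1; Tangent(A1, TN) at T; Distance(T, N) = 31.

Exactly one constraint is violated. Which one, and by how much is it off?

Distance(T, N) = 31 — off by 4.50.

V = (0.00, 0.00) ✓; V.y = 0.00, R.y = 0.00 ✓; |VR| = 26.70 ✓; ∠(BR, RV) = 90.00° ✓; |BR| = 5.700 ✓; bearing(B→T) − bearing(B→R) = 101.0° ✓; |BT| = 5.700 ✓; ∠(BT, TN) = 90.00° ✓; |TN| = 26.50 ✗.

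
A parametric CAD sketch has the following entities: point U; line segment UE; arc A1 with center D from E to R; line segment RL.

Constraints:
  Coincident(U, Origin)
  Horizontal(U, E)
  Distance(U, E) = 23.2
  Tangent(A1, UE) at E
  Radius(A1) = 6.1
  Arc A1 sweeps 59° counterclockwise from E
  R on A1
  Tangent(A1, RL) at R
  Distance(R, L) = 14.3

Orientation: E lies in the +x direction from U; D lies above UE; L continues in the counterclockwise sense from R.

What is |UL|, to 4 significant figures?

38.89

On A1, E sits at bearing -90° from D; a 59° counterclockwise sweep puts R at bearing -31°, so R = D + 6.1·(cos -31°, sin -31°) = (28.43, 2.958). The tangent condition forces DR to be normal to RL, so RL runs along (−sin -31°, cos -31°); with |RL| = 14.3, L = (35.79, 15.22). Then |UL| = |L − U| = 38.89.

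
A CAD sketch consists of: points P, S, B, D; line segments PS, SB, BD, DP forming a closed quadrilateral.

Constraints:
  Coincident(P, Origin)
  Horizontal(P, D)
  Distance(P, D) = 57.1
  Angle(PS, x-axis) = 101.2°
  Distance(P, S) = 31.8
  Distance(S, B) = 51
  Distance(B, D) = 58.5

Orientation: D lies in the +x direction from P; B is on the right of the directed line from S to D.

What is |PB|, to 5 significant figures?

19.260

P is at the origin; P and D share the same y with |PD| = 57.1 and D in +x, so D = (57.1, 0). PS runs at 101.2° with |PS| = 31.8, so S = (-6.1767, 31.194). B is determined by |SB| = 51.0 and |BD| = 58.5 together: it lies at the intersection of circle(S, 51.0) and circle(D, 58.5). With |SD| = 70.548, the foot of the radical line on SD is 29.454 from S and the perpendicular offset is √(51.0² − 29.454²) = 41.635. Taking the right-of-SD solution: B = (1.8312, -19.173).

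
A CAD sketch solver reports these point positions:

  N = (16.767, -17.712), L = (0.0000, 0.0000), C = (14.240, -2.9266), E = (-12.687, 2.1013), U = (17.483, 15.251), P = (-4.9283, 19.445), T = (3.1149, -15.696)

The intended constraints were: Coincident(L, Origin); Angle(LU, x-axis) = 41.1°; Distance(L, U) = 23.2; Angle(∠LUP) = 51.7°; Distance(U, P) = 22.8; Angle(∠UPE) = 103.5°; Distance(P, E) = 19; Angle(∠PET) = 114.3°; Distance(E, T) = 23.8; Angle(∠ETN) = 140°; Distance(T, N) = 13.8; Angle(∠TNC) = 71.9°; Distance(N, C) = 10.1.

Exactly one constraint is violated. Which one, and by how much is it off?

Distance(N, C) = 10.1 — off by 4.90.

L = (0.00, 0.00) ✓; LU at 41.10° ✓; |LU| = 23.20 ✓; ∠LUP = 51.70° ✓; |UP| = 22.80 ✓; ∠UPE = 103.5° ✓; |PE| = 19.00 ✓; ∠PET = 114.3° ✓; |ET| = 23.80 ✓; ∠ETN = 140.0° ✓; |TN| = 13.80 ✓; ∠TNC = 71.90° ✓; |NC| = 15.00 ✗.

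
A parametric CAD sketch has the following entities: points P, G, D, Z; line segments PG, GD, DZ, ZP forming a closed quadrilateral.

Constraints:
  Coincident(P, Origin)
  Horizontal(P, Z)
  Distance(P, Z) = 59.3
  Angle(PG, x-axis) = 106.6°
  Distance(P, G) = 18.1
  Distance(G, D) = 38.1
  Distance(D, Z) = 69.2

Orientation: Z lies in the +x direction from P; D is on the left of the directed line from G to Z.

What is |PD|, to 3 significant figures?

52.6

P is at the origin; PZ is horizontal with |PZ| = 59.3 and Z in +x, so Z = (59.3, 0). PG runs at 106.6° with |PG| = 18.1, so G = (-5.17, 17.3). D is determined by |GD| = 38.1 and |DZ| = 69.2 together: it lies at the intersection of circle(G, 38.1) and circle(Z, 69.2). With |GZ| = 66.8, the foot of the radical line on GZ is 8.39 from G and the perpendicular offset is √(38.1² − 8.39²) = 37.2. Taking the left-of-GZ solution: D = (12.6, 51.1).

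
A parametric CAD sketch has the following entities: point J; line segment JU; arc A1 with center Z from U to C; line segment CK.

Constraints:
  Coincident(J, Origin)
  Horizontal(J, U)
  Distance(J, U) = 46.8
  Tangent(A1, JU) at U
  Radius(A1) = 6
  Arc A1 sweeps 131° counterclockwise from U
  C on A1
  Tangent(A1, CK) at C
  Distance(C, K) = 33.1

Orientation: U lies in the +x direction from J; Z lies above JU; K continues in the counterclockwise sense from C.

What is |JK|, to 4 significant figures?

45.78

J is at the origin; J and U share the same y with |JU| = 46.8 and U on the +x side, so U = (46.80, 0.000). Since A1 is tangent to JU there, ZU ⟂ JU, so Z = U + (0, 6) = (46.80, 6.000). On A1, U sits at bearing -90° from Z; a 131° counterclockwise sweep puts C at bearing 41°, so C = Z + 6.0·(cos 41°, sin 41°) = (51.33, 9.936). The tangent condition forces ZC to be normal to CK, so CK runs along (−sin 41°, cos 41°); with |CK| = 33.1, K = (29.61, 34.92). Then |JK| = |K − J| = 45.78.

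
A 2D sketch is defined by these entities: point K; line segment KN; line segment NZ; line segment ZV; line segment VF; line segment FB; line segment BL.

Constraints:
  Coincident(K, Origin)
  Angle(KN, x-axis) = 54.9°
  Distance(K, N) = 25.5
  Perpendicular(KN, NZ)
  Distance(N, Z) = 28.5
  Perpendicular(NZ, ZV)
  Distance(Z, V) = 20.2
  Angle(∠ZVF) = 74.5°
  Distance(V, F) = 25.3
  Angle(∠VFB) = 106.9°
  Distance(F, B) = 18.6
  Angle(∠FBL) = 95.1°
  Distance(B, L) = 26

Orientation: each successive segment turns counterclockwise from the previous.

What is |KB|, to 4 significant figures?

30.87

K is at the origin; KN runs at 54.9° with length 25.5, so N = (14.66, 20.86). KN ⟂ NZ, so NZ runs at 144.9°; with |NZ| = 28.5, Z = (-8.655, 37.25). The perpendicularity gives ZV at right angles to NZ, so ZV runs at -125.1°; with |ZV| = 20.2, V = (-20.27, 20.72). ∠ZVF = 74.5° gives VF at -19.60° from the x-axis; with |VF| = 25.3, F = (3.564, 12.24). ∠VFB = 106.9° gives FB at 53.50° from the x-axis; with |FB| = 18.6, B = (14.63, 27.19). Then |KB| = |B − K| = 30.87.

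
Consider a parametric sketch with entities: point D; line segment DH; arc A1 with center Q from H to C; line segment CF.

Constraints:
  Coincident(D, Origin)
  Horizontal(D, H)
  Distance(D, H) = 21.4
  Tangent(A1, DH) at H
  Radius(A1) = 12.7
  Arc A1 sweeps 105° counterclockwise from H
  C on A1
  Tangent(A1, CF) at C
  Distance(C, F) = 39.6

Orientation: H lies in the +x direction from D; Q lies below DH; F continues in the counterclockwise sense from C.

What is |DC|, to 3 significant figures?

18.4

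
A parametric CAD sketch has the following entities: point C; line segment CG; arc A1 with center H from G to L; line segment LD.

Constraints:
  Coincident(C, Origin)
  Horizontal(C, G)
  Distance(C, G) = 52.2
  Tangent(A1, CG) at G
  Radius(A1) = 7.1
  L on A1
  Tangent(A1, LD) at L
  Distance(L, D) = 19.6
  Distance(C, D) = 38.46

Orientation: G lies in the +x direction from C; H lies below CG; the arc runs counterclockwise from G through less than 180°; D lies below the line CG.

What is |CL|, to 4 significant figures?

46.82

Checks: |CG| = 52.20 ✓; |HL| = 7.100 ✓; ∠(HL, LD) = 90.00° ✓; |LD| = 19.60 ✓; |CD| = 38.46 ✓.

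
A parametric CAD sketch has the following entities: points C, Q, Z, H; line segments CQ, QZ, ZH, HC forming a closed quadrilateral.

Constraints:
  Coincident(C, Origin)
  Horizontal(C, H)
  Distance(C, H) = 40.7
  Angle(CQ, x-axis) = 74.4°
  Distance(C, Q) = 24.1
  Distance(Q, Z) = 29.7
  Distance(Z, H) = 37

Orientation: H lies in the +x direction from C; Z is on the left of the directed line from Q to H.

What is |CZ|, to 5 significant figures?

49.124

Checks: |QZ| = 29.70 ✓; |ZH| = 37.00 ✓.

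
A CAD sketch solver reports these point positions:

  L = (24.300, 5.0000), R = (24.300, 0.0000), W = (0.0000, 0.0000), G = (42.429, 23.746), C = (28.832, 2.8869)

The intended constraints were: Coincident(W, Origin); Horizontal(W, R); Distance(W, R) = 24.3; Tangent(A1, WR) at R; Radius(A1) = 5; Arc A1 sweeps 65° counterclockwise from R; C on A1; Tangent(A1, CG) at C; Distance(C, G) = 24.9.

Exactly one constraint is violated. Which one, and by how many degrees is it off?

Tangent(A1, CG) at C — off by 8.10°.

W = (0.00, 0.00) ✓; W.y = 0.00, R.y = 0.00 ✓; |WR| = 24.30 ✓; ∠(LR, RW) = 90.00° ✓; |LR| = 5.000 ✓; bearing(L→C) − bearing(L→R) = 65.00° ✓; |LC| = 5.000 ✓; ∠(LC, CG) = 98.10° ✗; |CG| = 24.90 ✓.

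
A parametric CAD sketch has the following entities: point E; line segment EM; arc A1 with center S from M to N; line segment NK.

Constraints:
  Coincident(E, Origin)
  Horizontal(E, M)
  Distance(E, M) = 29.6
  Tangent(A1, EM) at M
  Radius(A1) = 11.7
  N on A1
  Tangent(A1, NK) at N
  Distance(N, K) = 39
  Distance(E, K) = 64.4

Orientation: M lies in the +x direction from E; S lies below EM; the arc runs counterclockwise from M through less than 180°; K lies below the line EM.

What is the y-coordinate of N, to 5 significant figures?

-17.524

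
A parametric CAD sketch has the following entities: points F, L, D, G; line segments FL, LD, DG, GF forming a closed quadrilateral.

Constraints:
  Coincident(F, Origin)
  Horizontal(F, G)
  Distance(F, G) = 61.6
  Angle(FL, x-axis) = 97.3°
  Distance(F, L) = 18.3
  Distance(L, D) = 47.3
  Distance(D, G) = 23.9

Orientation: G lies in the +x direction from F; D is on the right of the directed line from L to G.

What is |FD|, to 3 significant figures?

38.9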